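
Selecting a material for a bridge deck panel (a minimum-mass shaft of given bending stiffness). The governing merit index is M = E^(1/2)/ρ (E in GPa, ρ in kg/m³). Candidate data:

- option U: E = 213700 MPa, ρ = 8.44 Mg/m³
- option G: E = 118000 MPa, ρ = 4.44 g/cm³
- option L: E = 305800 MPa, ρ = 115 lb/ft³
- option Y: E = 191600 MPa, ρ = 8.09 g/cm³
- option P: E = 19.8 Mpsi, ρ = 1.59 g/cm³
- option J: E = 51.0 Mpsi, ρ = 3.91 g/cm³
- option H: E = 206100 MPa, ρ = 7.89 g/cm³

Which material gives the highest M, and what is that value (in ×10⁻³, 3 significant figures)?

option L, M = 9.49×10⁻³

Normalizing units and computing the index:
  option U: E = 213.7 GPa, ρ = 8440 kg/m³
  option G: E = 118.0 GPa, ρ = 4440 kg/m³
  option L: E = 305.8 GPa, ρ = 1842 kg/m³
  option Y: E = 191.6 GPa, ρ = 8090 kg/m³
  option P: E = 136.5 GPa, ρ = 1590 kg/m³
  option J: E = 351.6 GPa, ρ = 3910 kg/m³
  option H: E = 206.1 GPa, ρ = 7890 kg/m³
  option L: M = 9.49×10⁻³
  option P: M = 7.35×10⁻³
  option J: M = 4.80×10⁻³
  option G: M = 2.45×10⁻³
  option H: M = 1.82×10⁻³
  option U: M = 1.73×10⁻³
  option Y: M = 1.71×10⁻³
Option L ranks first.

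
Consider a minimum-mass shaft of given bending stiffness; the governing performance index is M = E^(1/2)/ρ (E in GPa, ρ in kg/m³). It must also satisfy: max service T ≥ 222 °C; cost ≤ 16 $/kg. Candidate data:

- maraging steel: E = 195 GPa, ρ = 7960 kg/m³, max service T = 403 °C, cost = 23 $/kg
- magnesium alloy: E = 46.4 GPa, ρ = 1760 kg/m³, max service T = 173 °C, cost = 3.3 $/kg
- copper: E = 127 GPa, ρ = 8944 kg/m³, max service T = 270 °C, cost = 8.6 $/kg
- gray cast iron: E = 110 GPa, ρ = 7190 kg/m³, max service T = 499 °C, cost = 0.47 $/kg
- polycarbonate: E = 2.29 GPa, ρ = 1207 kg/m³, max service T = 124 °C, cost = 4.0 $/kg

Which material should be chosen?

Screen on constraints: max service T ≥ 222 °C; cost ≤ 16 $/kg. Survivors: copper, gray cast iron.
Computing M directly (units already consistent):
  gray cast iron: M = 1.46×10⁻³
  copper: M = 1.26×10⁻³
Highest index: gray cast iron.

gray cast iron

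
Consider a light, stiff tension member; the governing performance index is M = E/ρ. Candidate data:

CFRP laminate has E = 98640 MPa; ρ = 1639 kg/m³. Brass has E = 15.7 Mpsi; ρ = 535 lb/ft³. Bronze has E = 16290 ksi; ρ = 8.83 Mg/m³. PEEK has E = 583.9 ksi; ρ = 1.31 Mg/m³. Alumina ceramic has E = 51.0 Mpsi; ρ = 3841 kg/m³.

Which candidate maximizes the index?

Putting every candidate on a common basis:
  CFRP laminate: E = 98.64 GPa, ρ = 1639 kg/m³
  brass: E = 108.2 GPa, ρ = 8570 kg/m³
  bronze: E = 112.3 GPa, ρ = 8830 kg/m³
  PEEK: E = 4.026 GPa, ρ = 1310 kg/m³
  alumina ceramic: E = 351.6 GPa, ρ = 3841 kg/m³
  alumina ceramic: M = 91.5 MN·m/kg
  CFRP laminate: M = 60.2 MN·m/kg
  bronze: M = 12.7 MN·m/kg
  brass: M = 12.6 MN·m/kg
  PEEK: M = 3.07 MN·m/kg
Highest index: alumina ceramic.

alumina ceramic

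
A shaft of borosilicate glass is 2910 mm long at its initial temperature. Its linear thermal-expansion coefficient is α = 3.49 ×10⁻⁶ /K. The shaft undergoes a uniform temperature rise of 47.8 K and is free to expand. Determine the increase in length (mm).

0.485 mm

ΔL = α·L₀·ΔT = 3.49×10⁻⁶ × 2910 mm × 47.80 K = 0.485 mm.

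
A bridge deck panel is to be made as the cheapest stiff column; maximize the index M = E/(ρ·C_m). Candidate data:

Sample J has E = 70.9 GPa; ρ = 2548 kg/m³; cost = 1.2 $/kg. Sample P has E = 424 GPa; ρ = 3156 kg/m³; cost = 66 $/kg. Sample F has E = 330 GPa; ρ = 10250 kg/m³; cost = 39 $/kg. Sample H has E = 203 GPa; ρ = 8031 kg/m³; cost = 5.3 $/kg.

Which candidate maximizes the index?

Computing M directly (units already consistent):
  sample J: M = 23.2 MN·m per $
  sample H: M = 4.77 MN·m per $
  sample P: M = 2.04 MN·m per $
  sample F: M = 0.826 MN·m per $
Highest index: sample J.

sample J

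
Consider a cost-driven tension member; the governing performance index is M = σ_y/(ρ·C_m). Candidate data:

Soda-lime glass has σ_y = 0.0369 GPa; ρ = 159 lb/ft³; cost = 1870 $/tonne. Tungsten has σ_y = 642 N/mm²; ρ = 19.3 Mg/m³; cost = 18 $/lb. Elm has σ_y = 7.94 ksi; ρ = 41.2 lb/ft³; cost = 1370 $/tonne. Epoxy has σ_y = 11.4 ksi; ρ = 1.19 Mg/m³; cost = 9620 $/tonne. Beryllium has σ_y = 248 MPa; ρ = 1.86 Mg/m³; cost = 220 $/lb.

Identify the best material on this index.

elm

Putting every candidate on a common basis:
  soda-lime glass: σ_y = 36.90 MPa, ρ = 2547 kg/m³, cost = 1.870 $/kg
  tungsten: σ_y = 642.0 MPa, ρ = 19300 kg/m³, cost = 39.68 $/kg
  elm: σ_y = 54.74 MPa, ρ = 660.0 kg/m³, cost = 1.370 $/kg
  epoxy: σ_y = 78.60 MPa, ρ = 1190 kg/m³, cost = 9.620 $/kg
  beryllium: σ_y = 248.0 MPa, ρ = 1860 kg/m³, cost = 485.0 $/kg
  elm: M = 60.5 kN·m per $
  soda-lime glass: M = 7.75 kN·m per $
  epoxy: M = 6.87 kN·m per $
  tungsten: M = 0.838 kN·m per $
  beryllium: M = 0.275 kN·m per $
The maximum is for elm.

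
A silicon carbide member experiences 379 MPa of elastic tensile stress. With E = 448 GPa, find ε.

ε = σ/E = 379 / 448000 = 8.46×10⁻⁴.

8.46×10⁻⁴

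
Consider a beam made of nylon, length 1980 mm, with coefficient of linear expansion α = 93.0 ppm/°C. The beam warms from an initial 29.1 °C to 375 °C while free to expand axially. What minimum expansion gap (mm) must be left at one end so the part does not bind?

ΔT = 375 − 29.1 = 345.9 K.
ΔL = α·L₀·ΔT = 93.0×10⁻⁶ × 1980 mm × 345.9 K = 63.7 mm.

63.7 mm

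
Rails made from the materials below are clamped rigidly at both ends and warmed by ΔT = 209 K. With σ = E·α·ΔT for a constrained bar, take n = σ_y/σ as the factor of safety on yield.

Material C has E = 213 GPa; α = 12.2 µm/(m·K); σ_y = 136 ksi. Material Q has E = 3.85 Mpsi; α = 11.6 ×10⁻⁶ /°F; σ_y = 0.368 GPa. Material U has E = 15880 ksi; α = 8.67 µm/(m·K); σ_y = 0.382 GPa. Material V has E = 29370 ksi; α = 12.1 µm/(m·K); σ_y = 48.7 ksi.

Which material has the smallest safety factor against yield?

material V

Converting E to GPa, α to ×10⁻⁶/K, σ_y to MPa, then σ and n for each:
  material C: E = 213.0, α = 12.2, σ_y = 937.7 → σ = 543 MPa, n = 1.73
  material Q: E = 26.54, α = 20.9, σ_y = 368.0 → σ = 116 MPa, n = 3.18
  material U: E = 109.5, α = 8.67, σ_y = 382.0 → σ = 198 MPa, n = 1.93
  material V: E = 202.5, α = 12.1, σ_y = 335.8 → σ = 512 MPa, n = 0.656
Material V has the lowest safety factor, n = 0.656.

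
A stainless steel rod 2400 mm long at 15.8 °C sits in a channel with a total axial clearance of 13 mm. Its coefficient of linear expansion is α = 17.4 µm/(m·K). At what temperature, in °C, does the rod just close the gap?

α·L₀·ΔT = 13.0 mm ⇒ ΔT = 13.0 / (17.4×10⁻⁶ × 2400.0) = 311.3 K.
T = 15.8 + 311.3 = 327.1 °C.

327 °C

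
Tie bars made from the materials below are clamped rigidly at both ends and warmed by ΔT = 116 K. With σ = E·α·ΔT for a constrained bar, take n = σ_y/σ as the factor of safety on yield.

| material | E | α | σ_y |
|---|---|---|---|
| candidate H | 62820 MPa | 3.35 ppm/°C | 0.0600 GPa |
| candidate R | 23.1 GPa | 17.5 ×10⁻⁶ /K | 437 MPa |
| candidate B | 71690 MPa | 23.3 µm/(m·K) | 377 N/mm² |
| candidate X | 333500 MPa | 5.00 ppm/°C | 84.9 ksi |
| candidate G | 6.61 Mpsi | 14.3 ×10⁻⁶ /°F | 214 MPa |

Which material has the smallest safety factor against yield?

candidate G

Converting E to GPa, α to ×10⁻⁶/K, σ_y to MPa, then σ and n for each:
  candidate H: E = 62.82, α = 3.35, σ_y = 60.00 → σ = 24.4 MPa, n = 2.46
  candidate R: E = 23.10, α = 17.5, σ_y = 437.0 → σ = 46.9 MPa, n = 9.32
  candidate B: E = 71.69, α = 23.3, σ_y = 377.0 → σ = 194 MPa, n = 1.95
  candidate X: E = 333.5, α = 5.00, σ_y = 585.4 → σ = 193 MPa, n = 3.03
  candidate G: E = 45.57, α = 25.7, σ_y = 214.0 → σ = 136 MPa, n = 1.57
The minimum is candidate G at n = 1.57.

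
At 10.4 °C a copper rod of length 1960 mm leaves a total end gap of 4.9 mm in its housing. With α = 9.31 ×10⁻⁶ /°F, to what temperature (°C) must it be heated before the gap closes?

α = 9.31×10⁻⁶/°F × 9/5 = 16.8×10⁻⁶/K.
α·L₀·ΔT = 4.9 mm ⇒ ΔT = 4.9 / (16.8×10⁻⁶ × 1960.0) = 149.2 K.
T = 10.4 + 149.2 = 159.6 °C.

160 °C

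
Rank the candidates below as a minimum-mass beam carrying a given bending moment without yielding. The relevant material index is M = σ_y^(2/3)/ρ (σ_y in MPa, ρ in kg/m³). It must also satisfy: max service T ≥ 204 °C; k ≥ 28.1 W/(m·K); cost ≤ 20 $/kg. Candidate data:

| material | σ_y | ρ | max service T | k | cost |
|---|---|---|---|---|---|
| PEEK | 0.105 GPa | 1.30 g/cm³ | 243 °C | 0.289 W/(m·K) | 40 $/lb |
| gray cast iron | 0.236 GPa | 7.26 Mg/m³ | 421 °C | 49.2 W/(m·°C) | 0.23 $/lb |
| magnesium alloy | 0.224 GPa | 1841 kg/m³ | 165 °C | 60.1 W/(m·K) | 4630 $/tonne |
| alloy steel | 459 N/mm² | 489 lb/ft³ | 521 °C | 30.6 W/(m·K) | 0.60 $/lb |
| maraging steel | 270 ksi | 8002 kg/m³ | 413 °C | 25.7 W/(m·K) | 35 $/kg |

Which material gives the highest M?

alloy steel

Screen on constraints: max service T ≥ 204 °C; k ≥ 28.1 W/(m·K); cost ≤ 20 $/kg. Survivors: gray cast iron, alloy steel.
Convert each candidate to consistent units, then evaluate M:
  gray cast iron: σ_y = 236.0 MPa, ρ = 7260 kg/m³
  alloy steel: σ_y = 459.0 MPa, ρ = 7833 kg/m³
  alloy steel: M = 7.60×10⁻³
  gray cast iron: M = 5.26×10⁻³
The maximum is for alloy steel.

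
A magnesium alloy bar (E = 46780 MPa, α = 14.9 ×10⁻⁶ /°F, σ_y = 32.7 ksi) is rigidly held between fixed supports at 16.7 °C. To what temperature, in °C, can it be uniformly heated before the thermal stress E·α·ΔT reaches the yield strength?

E = 46780 MPa = 46.78 GPa.
α = 14.9×10⁻⁶/°F × 9/5 = 26.8×10⁻⁶/K.
σ_y = 32.7 ksi = 225.5 MPa.
E·α·ΔT = 225.5 MPa ⇒ ΔT = 225.5 / (46.78×10³ × 26.8×10⁻⁶) = 179.7 K.
T = 16.7 + 179.7 = 196.4 °C.

196 °C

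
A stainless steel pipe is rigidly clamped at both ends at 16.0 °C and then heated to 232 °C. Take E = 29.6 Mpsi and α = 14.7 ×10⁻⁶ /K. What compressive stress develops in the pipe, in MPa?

E = 29.6 Mpsi = 204.1 GPa.
ΔT = 216.0 K. Constrained thermal stress σ = E·α·ΔT = 204.1×10³ MPa × 14.7×10⁻⁶ × 216.0 = 648 MPa (compressive).

648 MPa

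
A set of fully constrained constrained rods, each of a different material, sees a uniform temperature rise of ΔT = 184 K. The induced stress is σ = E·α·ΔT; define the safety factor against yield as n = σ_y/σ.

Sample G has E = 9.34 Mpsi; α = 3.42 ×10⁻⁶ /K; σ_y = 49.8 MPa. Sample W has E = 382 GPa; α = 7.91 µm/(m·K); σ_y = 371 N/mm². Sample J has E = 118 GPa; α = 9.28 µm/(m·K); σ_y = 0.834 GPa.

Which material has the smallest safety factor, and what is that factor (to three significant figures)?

With everything in SI (GPa, ×10⁻⁶/K, MPa):
  sample G: E = 64.40, α = 3.42, σ_y = 49.80 → σ = 40.5 MPa, n = 1.23
  sample W: E = 382.0, α = 7.91, σ_y = 371.0 → σ = 556 MPa, n = 0.667
  sample J: E = 118.0, α = 9.28, σ_y = 834.0 → σ = 201 MPa, n = 4.14
The minimum is sample W at n = 0.667.

sample W, n = 0.667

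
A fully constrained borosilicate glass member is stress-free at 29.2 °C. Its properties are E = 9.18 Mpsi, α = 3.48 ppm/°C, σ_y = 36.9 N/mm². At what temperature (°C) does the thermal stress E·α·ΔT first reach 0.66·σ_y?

140 °C

E = 9.18 Mpsi = 63.29 GPa.
σ_y = 36.9 N/mm² = 36.90 MPa.
E·α·ΔT = 24.35 MPa ⇒ ΔT = 24.35 / (63.29×10³ × 3.48×10⁻⁶) = 110.6 K.
T = 29.2 + 110.6 = 139.8 °C.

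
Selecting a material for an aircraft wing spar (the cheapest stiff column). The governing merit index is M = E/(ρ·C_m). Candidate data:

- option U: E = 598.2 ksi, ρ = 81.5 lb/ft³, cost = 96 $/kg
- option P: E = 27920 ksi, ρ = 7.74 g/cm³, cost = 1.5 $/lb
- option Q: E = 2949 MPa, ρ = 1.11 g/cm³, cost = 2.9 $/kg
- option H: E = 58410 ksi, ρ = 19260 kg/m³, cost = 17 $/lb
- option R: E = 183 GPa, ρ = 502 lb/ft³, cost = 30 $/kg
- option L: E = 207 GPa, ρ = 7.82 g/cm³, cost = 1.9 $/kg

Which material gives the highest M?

Putting every candidate on a common basis:
  option U: E = 4.124 GPa, ρ = 1306 kg/m³, cost = 96.00 $/kg
  option P: E = 192.5 GPa, ρ = 7740 kg/m³, cost = 3.307 $/kg
  option Q: E = 2.949 GPa, ρ = 1110 kg/m³, cost = 2.900 $/kg
  option H: E = 402.7 GPa, ρ = 19260 kg/m³, cost = 37.48 $/kg
  option R: E = 183.0 GPa, ρ = 8041 kg/m³, cost = 30.00 $/kg
  option L: E = 207.0 GPa, ρ = 7820 kg/m³, cost = 1.900 $/kg
  option L: M = 13.9 MN·m per $
  option P: M = 7.52 MN·m per $
  option Q: M = 0.916 MN·m per $
  option R: M = 0.759 MN·m per $
  option H: M = 0.558 MN·m per $
  option U: M = 0.0329 MN·m per $
Highest index: option L.

option L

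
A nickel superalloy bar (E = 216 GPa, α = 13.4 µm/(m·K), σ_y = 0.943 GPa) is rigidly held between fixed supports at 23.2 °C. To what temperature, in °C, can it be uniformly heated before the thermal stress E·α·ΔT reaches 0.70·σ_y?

251 °C

σ_y = 0.943 GPa = 943.0 MPa.
E·α·ΔT = 660.1 MPa ⇒ ΔT = 660.1 / (216.0×10³ × 13.4×10⁻⁶) = 228.1 K.
T = 23.2 + 228.1 = 251.3 °C.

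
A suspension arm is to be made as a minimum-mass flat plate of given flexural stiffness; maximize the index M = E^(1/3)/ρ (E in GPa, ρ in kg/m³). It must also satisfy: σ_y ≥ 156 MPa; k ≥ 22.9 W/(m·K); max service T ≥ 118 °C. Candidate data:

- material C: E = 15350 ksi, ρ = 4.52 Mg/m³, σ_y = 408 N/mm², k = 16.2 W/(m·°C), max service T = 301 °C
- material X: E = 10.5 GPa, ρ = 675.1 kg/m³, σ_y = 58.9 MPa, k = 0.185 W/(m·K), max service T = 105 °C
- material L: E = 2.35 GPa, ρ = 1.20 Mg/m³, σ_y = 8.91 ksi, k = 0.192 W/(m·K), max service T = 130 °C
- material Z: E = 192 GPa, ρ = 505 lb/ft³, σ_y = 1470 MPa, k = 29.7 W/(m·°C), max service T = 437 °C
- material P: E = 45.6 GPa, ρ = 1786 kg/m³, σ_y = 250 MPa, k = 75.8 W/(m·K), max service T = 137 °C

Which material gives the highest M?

material P

Screen on constraints: σ_y ≥ 156 MPa; k ≥ 22.9 W/(m·K); max service T ≥ 118 °C. Survivors: material Z, material P.
Normalizing units and computing the index:
  material Z: E = 192.0 GPa, ρ = 8089 kg/m³
  material P: E = 45.60 GPa, ρ = 1786 kg/m³
  material P: M = 2.00×10⁻³
  material Z: M = 0.713×10⁻³
Highest index: material P.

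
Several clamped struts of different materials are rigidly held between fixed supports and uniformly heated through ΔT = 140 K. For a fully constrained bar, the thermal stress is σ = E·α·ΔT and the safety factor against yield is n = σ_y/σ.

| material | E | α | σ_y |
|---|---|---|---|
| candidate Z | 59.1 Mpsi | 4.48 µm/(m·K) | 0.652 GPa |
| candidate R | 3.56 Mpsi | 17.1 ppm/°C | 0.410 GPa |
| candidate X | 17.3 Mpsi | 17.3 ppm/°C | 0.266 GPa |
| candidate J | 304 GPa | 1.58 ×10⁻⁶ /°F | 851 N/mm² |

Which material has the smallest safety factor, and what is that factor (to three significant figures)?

In consistent units (E in GPa, α in ×10⁻⁶/K, σ_y in MPa):
  candidate Z: E = 407.5, α = 4.48, σ_y = 652.0 → σ = 256 MPa, n = 2.55
  candidate R: E = 24.55, α = 17.1, σ_y = 410.0 → σ = 58.8 MPa, n = 6.98
  candidate X: E = 119.3, α = 17.3, σ_y = 266.0 → σ = 289 MPa, n = 0.921
  candidate J: E = 304.0, α = 2.84, σ_y = 851.0 → σ = 121 MPa, n = 7.03
Candidate X has the lowest safety factor, n = 0.921.

candidate X, n = 0.921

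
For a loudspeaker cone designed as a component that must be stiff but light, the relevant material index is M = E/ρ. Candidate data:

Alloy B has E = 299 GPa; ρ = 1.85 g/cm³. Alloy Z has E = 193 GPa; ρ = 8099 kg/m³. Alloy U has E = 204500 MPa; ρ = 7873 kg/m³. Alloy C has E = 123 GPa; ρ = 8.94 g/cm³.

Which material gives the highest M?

In SI units:
  alloy B: E = 299.0 GPa, ρ = 1850 kg/m³
  alloy Z: E = 193.0 GPa, ρ = 8099 kg/m³
  alloy U: E = 204.5 GPa, ρ = 7873 kg/m³
  alloy C: E = 123.0 GPa, ρ = 8940 kg/m³
  alloy B: M = 162 MN·m/kg
  alloy U: M = 26.0 MN·m/kg
  alloy Z: M = 23.8 MN·m/kg
  alloy C: M = 13.8 MN·m/kg
The maximum is for alloy B.

alloy B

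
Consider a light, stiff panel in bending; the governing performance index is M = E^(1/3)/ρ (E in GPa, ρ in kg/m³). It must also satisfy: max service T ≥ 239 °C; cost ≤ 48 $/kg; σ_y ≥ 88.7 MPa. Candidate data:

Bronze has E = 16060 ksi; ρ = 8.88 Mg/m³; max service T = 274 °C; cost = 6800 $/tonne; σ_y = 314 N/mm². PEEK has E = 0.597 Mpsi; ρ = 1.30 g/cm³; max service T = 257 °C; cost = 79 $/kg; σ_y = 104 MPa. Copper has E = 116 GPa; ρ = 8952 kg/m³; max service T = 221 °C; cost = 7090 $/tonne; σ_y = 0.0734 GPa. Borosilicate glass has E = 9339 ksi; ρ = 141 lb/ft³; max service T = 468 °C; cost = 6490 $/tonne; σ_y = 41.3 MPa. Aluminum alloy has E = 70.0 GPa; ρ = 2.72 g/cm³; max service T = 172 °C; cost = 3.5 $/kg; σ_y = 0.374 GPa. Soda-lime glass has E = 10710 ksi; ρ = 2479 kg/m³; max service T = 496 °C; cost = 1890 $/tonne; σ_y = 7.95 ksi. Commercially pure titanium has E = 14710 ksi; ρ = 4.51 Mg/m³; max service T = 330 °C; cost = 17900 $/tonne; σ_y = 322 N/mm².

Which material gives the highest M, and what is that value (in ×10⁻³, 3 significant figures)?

Screen on constraints: max service T ≥ 239 °C; cost ≤ 48 $/kg; σ_y ≥ 88.7 MPa. Survivors: bronze, commercially pure titanium.
Putting every candidate on a common basis:
  bronze: E = 110.7 GPa, ρ = 8880 kg/m³
  commercially pure titanium: E = 101.4 GPa, ρ = 4510 kg/m³
  commercially pure titanium: M = 1.03×10⁻³
  bronze: M = 0.541×10⁻³
The maximum is for commercially pure titanium.

commercially pure titanium, M = 1.03×10⁻³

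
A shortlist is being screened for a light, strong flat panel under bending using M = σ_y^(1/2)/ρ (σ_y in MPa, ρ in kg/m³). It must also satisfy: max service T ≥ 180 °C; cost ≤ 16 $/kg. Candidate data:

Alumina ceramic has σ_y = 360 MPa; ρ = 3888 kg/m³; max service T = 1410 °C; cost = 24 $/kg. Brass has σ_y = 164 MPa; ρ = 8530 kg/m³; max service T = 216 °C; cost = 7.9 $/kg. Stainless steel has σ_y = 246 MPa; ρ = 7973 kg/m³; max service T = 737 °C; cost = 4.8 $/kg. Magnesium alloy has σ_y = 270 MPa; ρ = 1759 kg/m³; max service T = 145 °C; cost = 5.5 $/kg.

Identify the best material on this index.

Screen on constraints: max service T ≥ 180 °C; cost ≤ 16 $/kg. Survivors: brass, stainless steel.
Computing M directly (units already consistent):
  stainless steel: M = 1.97×10⁻³
  brass: M = 1.50×10⁻³
Stainless steel has the largest M.

stainless steel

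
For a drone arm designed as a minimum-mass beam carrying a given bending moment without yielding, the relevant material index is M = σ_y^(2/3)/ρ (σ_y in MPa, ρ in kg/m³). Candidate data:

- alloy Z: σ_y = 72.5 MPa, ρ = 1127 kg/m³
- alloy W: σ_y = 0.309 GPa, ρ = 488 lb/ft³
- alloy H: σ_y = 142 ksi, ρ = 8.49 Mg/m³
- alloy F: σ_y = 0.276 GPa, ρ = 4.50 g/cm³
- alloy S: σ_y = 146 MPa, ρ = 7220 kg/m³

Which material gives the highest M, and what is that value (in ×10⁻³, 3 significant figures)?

After converting to SI:
  alloy Z: σ_y = 72.50 MPa, ρ = 1127 kg/m³
  alloy W: σ_y = 309.0 MPa, ρ = 7817 kg/m³
  alloy H: σ_y = 979.1 MPa, ρ = 8490 kg/m³
  alloy F: σ_y = 276.0 MPa, ρ = 4500 kg/m³
  alloy S: σ_y = 146.0 MPa, ρ = 7220 kg/m³
  alloy Z: M = 15.4×10⁻³
  alloy H: M = 11.6×10⁻³
  alloy F: M = 9.42×10⁻³
  alloy W: M = 5.85×10⁻³
  alloy S: M = 3.84×10⁻³
Highest index: alloy Z.

alloy Z, M = 15.4×10⁻³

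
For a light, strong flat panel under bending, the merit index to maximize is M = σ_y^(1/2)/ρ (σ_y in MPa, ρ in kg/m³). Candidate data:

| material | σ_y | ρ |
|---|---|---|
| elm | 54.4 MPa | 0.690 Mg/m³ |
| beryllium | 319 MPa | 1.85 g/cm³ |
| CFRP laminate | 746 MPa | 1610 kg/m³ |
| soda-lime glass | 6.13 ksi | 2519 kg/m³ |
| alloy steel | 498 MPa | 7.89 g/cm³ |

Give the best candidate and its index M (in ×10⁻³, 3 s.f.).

After converting to SI:
  elm: σ_y = 54.40 MPa, ρ = 690.0 kg/m³
  beryllium: σ_y = 319.0 MPa, ρ = 1850 kg/m³
  CFRP laminate: σ_y = 746.0 MPa, ρ = 1610 kg/m³
  soda-lime glass: σ_y = 42.26 MPa, ρ = 2519 kg/m³
  alloy steel: σ_y = 498.0 MPa, ρ = 7890 kg/m³
  CFRP laminate: M = 17.0×10⁻³
  elm: M = 10.7×10⁻³
  beryllium: M = 9.65×10⁻³
  alloy steel: M = 2.83×10⁻³
  soda-lime glass: M = 2.58×10⁻³
Highest index: CFRP laminate.

CFRP laminate, M = 17.0×10⁻³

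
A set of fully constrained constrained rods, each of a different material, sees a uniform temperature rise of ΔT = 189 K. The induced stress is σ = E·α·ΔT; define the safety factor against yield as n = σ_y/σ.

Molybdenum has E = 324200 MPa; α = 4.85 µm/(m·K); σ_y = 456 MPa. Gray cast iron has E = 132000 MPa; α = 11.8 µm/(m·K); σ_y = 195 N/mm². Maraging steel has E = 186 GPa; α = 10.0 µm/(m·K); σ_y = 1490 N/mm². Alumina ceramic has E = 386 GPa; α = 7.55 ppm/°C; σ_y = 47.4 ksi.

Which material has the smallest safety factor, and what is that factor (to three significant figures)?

In consistent units (E in GPa, α in ×10⁻⁶/K, σ_y in MPa):
  molybdenum: E = 324.2, α = 4.85, σ_y = 456.0 → σ = 297 MPa, n = 1.53
  gray cast iron: E = 132.0, α = 11.8, σ_y = 195.0 → σ = 294 MPa, n = 0.662
  maraging steel: E = 186.0, α = 10.0, σ_y = 1490 → σ = 352 MPa, n = 4.24
  alumina ceramic: E = 386.0, α = 7.55, σ_y = 326.8 → σ = 551 MPa, n = 0.593
The minimum is alumina ceramic at n = 0.593.

alumina ceramic, n = 0.593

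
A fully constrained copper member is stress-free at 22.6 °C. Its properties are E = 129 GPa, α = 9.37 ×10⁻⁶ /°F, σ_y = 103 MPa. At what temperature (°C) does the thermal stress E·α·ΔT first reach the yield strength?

69.9 °C

α = 9.37×10⁻⁶/°F × 9/5 = 16.9×10⁻⁶/K.
E·α·ΔT = 103.0 MPa ⇒ ΔT = 103.0 / (129.0×10³ × 16.9×10⁻⁶) = 47.34 K.
T = 22.6 + 47.34 = 69.94 °C.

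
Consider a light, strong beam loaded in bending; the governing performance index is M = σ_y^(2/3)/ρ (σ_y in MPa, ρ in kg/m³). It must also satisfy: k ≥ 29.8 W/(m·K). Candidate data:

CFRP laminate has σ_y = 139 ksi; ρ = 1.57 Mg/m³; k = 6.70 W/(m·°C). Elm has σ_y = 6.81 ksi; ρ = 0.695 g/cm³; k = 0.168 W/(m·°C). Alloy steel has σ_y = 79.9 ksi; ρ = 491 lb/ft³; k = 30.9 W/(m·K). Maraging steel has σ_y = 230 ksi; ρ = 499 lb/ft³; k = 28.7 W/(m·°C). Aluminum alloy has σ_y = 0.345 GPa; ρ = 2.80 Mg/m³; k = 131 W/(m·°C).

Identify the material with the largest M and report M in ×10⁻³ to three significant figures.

Screen on constraints: k ≥ 29.8 W/(m·K). Survivors: alloy steel, aluminum alloy.
Normalizing units and computing the index:
  alloy steel: σ_y = 550.9 MPa, ρ = 7865 kg/m³
  aluminum alloy: σ_y = 345.0 MPa, ρ = 2800 kg/m³
  aluminum alloy: M = 17.6×10⁻³
  alloy steel: M = 8.54×10⁻³
Highest index: aluminum alloy.

aluminum alloy, M = 17.6×10⁻³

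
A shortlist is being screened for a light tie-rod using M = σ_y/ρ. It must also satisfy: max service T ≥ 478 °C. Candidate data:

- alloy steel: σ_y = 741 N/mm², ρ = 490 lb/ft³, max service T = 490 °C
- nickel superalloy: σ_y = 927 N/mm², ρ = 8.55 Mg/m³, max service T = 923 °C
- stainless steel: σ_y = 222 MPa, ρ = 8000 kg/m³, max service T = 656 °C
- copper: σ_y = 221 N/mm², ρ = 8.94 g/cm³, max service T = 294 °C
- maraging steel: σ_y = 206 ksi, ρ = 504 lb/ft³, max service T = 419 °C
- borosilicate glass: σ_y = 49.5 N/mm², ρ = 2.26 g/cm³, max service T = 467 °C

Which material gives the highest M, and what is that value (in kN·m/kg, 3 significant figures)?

Screen on constraints: max service T ≥ 478 °C. Survivors: alloy steel, nickel superalloy, stainless steel.
Putting every candidate on a common basis:
  alloy steel: σ_y = 741.0 MPa, ρ = 7849 kg/m³
  nickel superalloy: σ_y = 927.0 MPa, ρ = 8550 kg/m³
  stainless steel: σ_y = 222.0 MPa, ρ = 8000 kg/m³
  nickel superalloy: M = 108 kN·m/kg
  alloy steel: M = 94.4 kN·m/kg
  stainless steel: M = 27.8 kN·m/kg
Nickel superalloy ranks first.

nickel superalloy, M = 108 kN·m/kg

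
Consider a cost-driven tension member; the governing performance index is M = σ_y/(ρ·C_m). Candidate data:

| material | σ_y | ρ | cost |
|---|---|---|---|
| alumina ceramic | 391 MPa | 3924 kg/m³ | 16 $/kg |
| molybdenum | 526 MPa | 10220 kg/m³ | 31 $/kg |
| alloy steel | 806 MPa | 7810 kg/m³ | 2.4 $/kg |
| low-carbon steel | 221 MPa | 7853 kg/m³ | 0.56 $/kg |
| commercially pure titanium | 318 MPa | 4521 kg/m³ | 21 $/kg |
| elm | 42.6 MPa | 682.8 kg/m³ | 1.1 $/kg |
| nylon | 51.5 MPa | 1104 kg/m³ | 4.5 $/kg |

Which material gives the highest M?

Computing M directly (units already consistent):
  elm: M = 56.7 kN·m per $
  low-carbon steel: M = 50.3 kN·m per $
  alloy steel: M = 43.0 kN·m per $
  nylon: M = 10.4 kN·m per $
  alumina ceramic: M = 6.23 kN·m per $
  commercially pure titanium: M = 3.35 kN·m per $
  molybdenum: M = 1.66 kN·m per $
Elm has the largest M.

elm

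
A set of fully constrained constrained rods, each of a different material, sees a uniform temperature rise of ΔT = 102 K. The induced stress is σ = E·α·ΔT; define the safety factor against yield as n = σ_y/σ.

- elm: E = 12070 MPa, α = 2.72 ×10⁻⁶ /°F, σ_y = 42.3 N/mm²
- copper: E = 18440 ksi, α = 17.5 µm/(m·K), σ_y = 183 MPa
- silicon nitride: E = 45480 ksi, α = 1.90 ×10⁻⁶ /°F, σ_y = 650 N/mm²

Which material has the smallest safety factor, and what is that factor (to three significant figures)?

copper, n = 0.806

Per material, after unit conversion:
  elm: E = 12.07, α = 4.90, σ_y = 42.30 → σ = 6.03 MPa, n = 7.02
  copper: E = 127.1, α = 17.5, σ_y = 183.0 → σ = 227 MPa, n = 0.806
  silicon nitride: E = 313.6, α = 3.42, σ_y = 650.0 → σ = 109 MPa, n = 5.94
The minimum is copper at n = 0.806.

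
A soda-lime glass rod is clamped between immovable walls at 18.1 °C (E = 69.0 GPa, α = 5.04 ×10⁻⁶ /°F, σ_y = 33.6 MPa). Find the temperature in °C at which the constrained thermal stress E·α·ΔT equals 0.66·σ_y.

53.5 °C

α = 5.04×10⁻⁶/°F × 9/5 = 9.07×10⁻⁶/K.
E·α·ΔT = 22.18 MPa ⇒ ΔT = 22.18 / (69.00×10³ × 9.07×10⁻⁶) = 35.43 K.
T = 18.1 + 35.43 = 53.53 °C.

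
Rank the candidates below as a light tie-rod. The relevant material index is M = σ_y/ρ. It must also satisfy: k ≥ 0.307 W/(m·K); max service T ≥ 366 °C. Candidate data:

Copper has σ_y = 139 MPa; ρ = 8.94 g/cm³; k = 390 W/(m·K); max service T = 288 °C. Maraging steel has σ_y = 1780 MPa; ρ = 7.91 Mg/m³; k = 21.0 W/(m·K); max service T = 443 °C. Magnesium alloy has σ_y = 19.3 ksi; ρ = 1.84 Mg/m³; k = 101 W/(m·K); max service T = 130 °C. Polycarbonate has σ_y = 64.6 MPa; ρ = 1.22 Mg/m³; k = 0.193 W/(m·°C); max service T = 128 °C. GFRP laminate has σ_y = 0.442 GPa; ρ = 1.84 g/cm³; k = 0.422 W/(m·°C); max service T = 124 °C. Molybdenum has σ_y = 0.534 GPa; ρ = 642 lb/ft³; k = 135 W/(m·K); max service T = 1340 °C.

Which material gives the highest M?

Screen on constraints: k ≥ 0.307 W/(m·K); max service T ≥ 366 °C. Survivors: maraging steel, molybdenum.
In SI units:
  maraging steel: σ_y = 1780 MPa, ρ = 7910 kg/m³
  molybdenum: σ_y = 534.0 MPa, ρ = 10280 kg/m³
  maraging steel: M = 225 kN·m/kg
  molybdenum: M = 51.9 kN·m/kg
Maraging steel ranks first.

maraging steel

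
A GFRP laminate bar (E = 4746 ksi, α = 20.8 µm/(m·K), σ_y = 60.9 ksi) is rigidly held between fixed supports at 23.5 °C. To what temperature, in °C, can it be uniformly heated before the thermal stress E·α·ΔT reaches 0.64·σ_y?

418 °C

E = 4746 ksi = 32.72 GPa.
σ_y = 60.9 ksi = 419.9 MPa.
E·α·ΔT = 268.7 MPa ⇒ ΔT = 268.7 / (32.72×10³ × 20.8×10⁻⁶) = 394.8 K.
T = 23.5 + 394.8 = 418.3 °C.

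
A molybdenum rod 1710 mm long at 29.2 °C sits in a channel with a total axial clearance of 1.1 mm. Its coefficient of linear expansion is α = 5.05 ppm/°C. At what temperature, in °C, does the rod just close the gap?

α·L₀·ΔT = 1.1 mm ⇒ ΔT = 1.1 / (5.05×10⁻⁶ × 1710.0) = 127.4 K.
T = 29.2 + 127.4 = 156.6 °C.

157 °C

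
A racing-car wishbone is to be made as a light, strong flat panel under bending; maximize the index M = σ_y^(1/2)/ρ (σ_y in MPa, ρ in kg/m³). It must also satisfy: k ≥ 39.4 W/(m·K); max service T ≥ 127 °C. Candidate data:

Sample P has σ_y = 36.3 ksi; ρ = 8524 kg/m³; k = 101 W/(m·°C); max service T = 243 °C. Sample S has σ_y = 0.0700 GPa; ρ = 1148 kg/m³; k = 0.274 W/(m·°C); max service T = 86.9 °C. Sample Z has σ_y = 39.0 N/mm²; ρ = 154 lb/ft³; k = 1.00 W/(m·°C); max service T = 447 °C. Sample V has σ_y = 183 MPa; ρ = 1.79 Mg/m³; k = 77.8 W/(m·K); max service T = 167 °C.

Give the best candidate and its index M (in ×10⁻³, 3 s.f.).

Screen on constraints: k ≥ 39.4 W/(m·K); max service T ≥ 127 °C. Survivors: sample P, sample V.
Convert each candidate to consistent units, then evaluate M:
  sample P: σ_y = 250.3 MPa, ρ = 8524 kg/m³
  sample V: σ_y = 183.0 MPa, ρ = 1790 kg/m³
  sample V: M = 7.56×10⁻³
  sample P: M = 1.86×10⁻³
The maximum is for sample V.

sample V, M = 7.56×10⁻³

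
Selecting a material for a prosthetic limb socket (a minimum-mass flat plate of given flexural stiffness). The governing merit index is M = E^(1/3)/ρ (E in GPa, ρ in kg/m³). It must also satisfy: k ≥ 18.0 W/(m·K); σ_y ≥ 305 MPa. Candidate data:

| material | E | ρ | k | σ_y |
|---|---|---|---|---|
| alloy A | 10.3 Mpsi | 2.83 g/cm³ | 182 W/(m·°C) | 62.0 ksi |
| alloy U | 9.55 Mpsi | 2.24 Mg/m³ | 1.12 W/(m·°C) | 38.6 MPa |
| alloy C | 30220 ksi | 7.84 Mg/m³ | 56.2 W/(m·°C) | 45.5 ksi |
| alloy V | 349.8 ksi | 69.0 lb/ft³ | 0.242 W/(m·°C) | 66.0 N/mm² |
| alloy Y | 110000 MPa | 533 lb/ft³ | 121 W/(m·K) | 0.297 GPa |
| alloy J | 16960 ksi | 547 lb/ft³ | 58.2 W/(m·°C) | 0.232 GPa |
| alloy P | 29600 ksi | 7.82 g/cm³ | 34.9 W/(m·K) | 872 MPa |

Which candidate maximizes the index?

Screen on constraints: k ≥ 18.0 W/(m·K); σ_y ≥ 305 MPa. Survivors: alloy A, alloy C, alloy P.
After converting to SI:
  alloy A: E = 71.02 GPa, ρ = 2830 kg/m³
  alloy C: E = 208.4 GPa, ρ = 7840 kg/m³
  alloy P: E = 204.1 GPa, ρ = 7820 kg/m³
  alloy A: M = 1.46×10⁻³
  alloy C: M = 0.756×10⁻³
  alloy P: M = 0.753×10⁻³
Highest index: alloy A.

alloy A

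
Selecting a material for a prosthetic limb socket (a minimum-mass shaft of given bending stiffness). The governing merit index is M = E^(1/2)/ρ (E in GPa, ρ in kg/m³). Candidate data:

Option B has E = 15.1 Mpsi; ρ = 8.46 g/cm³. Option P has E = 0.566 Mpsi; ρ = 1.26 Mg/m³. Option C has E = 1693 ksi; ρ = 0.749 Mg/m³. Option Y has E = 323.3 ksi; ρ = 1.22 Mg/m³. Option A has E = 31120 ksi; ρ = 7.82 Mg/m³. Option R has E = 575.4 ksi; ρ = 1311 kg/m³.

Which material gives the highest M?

option C

Convert each candidate to consistent units, then evaluate M:
  option B: E = 104.1 GPa, ρ = 8460 kg/m³
  option P: E = 3.902 GPa, ρ = 1260 kg/m³
  option C: E = 11.67 GPa, ρ = 749.0 kg/m³
  option Y: E = 2.229 GPa, ρ = 1220 kg/m³
  option A: E = 214.6 GPa, ρ = 7820 kg/m³
  option R: E = 3.967 GPa, ρ = 1311 kg/m³
  option C: M = 4.56×10⁻³
  option A: M = 1.87×10⁻³
  option P: M = 1.57×10⁻³
  option R: M = 1.52×10⁻³
  option Y: M = 1.22×10⁻³
  option B: M = 1.21×10⁻³
The maximum is for option C.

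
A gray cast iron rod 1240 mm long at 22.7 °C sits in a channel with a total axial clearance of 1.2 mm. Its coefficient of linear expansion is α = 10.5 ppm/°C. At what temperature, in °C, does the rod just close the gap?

115 °C

α·L₀·ΔT = 1.2 mm ⇒ ΔT = 1.2 / (10.5×10⁻⁶ × 1240.0) = 92.17 K.
T = 22.7 + 92.17 = 114.9 °C.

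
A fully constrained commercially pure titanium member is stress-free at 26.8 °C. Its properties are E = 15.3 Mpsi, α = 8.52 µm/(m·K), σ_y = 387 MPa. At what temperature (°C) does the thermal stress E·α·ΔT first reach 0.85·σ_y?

393 °C

E = 15.3 Mpsi = 105.5 GPa.
E·α·ΔT = 328.9 MPa ⇒ ΔT = 328.9 / (105.5×10³ × 8.52×10⁻⁶) = 366.0 K.
T = 26.8 + 366.0 = 392.8 °C.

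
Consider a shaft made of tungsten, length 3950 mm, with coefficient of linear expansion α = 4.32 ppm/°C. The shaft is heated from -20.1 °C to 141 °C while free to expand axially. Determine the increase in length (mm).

ΔT = 141 − (-20.1) = 161.1 K.
ΔL = α·L₀·ΔT = 4.32×10⁻⁶ × 3950 mm × 161.1 K = 2.75 mm.

2.75 mm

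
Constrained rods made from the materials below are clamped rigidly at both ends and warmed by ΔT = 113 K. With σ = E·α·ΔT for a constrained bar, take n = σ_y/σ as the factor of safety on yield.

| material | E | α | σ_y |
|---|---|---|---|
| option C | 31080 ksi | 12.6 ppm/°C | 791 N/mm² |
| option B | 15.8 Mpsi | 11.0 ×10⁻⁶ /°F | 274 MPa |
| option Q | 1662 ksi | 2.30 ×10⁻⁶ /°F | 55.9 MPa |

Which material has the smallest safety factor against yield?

In consistent units (E in GPa, α in ×10⁻⁶/K, σ_y in MPa):
  option C: E = 214.3, α = 12.6, σ_y = 791.0 → σ = 305 MPa, n = 2.59
  option B: E = 108.9, α = 19.8, σ_y = 274.0 → σ = 244 MPa, n = 1.12
  option Q: E = 11.46, α = 4.14, σ_y = 55.90 → σ = 5.36 MPa, n = 10.4
Option B has the lowest safety factor, n = 1.12.

option B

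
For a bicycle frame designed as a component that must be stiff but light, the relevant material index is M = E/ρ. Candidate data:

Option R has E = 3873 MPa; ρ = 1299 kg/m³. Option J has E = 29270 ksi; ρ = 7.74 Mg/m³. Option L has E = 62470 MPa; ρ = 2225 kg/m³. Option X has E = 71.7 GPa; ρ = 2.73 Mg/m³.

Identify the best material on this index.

Putting every candidate on a common basis:
  option R: E = 3.873 GPa, ρ = 1299 kg/m³
  option J: E = 201.8 GPa, ρ = 7740 kg/m³
  option L: E = 62.47 GPa, ρ = 2225 kg/m³
  option X: E = 71.70 GPa, ρ = 2730 kg/m³
  option L: M = 28.1 MN·m/kg
  option X: M = 26.3 MN·m/kg
  option J: M = 26.1 MN·m/kg
  option R: M = 2.98 MN·m/kg
Highest index: option L.

option L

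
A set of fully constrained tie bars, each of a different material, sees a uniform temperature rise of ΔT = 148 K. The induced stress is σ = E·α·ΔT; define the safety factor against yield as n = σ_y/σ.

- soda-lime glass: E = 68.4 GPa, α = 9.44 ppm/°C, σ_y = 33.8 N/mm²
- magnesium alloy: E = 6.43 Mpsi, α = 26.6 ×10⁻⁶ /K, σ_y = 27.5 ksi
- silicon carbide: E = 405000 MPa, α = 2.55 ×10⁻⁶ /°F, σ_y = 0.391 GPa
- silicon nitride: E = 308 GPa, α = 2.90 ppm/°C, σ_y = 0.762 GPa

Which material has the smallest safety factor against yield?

soda-lime glass

In consistent units (E in GPa, α in ×10⁻⁶/K, σ_y in MPa):
  soda-lime glass: E = 68.40, α = 9.44, σ_y = 33.80 → σ = 95.6 MPa, n = 0.354
  magnesium alloy: E = 44.33, α = 26.6, σ_y = 189.6 → σ = 175 MPa, n = 1.09
  silicon carbide: E = 405.0, α = 4.59, σ_y = 391.0 → σ = 275 MPa, n = 1.42
  silicon nitride: E = 308.0, α = 2.90, σ_y = 762.0 → σ = 132 MPa, n = 5.76
Smallest n: soda-lime glass with n = 0.354.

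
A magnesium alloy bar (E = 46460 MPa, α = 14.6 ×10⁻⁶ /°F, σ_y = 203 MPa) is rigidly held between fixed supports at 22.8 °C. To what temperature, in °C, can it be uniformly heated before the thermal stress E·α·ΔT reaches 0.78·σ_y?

152 °C

E = 46460 MPa = 46.46 GPa.
α = 14.6×10⁻⁶/°F × 9/5 = 26.3×10⁻⁶/K.
E·α·ΔT = 158.3 MPa ⇒ ΔT = 158.3 / (46.46×10³ × 26.3×10⁻⁶) = 129.7 K.
T = 22.8 + 129.7 = 152.5 °C.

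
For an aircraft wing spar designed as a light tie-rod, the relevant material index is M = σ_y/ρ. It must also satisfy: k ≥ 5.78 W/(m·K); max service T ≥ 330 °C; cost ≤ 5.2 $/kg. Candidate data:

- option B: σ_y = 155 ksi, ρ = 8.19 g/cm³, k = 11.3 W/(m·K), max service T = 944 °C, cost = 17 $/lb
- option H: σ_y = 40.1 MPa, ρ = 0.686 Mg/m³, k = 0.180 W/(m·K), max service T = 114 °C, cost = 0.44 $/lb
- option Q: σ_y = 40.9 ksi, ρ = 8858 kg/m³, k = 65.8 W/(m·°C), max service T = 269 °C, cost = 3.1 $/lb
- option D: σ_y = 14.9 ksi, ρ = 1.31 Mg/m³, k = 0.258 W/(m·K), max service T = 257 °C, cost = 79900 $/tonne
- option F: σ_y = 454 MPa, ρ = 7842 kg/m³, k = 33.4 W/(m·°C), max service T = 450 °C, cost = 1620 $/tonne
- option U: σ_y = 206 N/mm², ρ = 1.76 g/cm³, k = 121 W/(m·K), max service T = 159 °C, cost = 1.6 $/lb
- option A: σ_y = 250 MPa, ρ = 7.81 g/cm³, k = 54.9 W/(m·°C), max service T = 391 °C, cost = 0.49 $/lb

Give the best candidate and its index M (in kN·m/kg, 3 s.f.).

option F, M = 57.9 kN·m/kg

Screen on constraints: k ≥ 5.78 W/(m·K); max service T ≥ 330 °C; cost ≤ 5.2 $/kg. Survivors: option F, option A.
In SI units:
  option F: σ_y = 454.0 MPa, ρ = 7842 kg/m³
  option A: σ_y = 250.0 MPa, ρ = 7810 kg/m³
  option F: M = 57.9 kN·m/kg
  option A: M = 32.0 kN·m/kg
Highest index: option F.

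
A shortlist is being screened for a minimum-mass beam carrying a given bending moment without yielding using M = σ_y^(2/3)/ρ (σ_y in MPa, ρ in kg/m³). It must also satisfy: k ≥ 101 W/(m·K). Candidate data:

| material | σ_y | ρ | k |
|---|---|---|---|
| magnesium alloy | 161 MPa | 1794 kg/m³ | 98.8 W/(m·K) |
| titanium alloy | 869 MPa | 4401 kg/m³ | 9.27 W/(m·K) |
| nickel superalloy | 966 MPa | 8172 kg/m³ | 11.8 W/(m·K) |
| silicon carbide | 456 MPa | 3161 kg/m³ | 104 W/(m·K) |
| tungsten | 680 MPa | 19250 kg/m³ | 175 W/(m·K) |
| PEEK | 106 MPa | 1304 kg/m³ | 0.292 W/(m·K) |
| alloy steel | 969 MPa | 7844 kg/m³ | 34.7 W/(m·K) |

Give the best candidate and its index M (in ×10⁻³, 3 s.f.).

Screen on constraints: k ≥ 101 W/(m·K). Survivors: silicon carbide, tungsten.
Computing M directly (units already consistent):
  silicon carbide: M = 18.7×10⁻³
  tungsten: M = 4.02×10⁻³
Highest index: silicon carbide.

silicon carbide, M = 18.7×10⁻³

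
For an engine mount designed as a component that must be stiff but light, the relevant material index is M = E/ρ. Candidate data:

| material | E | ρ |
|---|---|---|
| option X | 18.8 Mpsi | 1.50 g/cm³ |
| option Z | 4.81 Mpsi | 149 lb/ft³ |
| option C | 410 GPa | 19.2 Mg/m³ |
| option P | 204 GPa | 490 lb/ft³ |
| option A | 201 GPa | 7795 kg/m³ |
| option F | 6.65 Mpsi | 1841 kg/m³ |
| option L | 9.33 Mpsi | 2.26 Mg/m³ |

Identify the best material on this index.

Normalizing units and computing the index:
  option X: E = 129.6 GPa, ρ = 1500 kg/m³
  option Z: E = 33.16 GPa, ρ = 2387 kg/m³
  option C: E = 410.0 GPa, ρ = 19200 kg/m³
  option P: E = 204.0 GPa, ρ = 7849 kg/m³
  option A: E = 201.0 GPa, ρ = 7795 kg/m³
  option F: E = 45.85 GPa, ρ = 1841 kg/m³
  option L: E = 64.33 GPa, ρ = 2260 kg/m³
  option X: M = 86.4 MN·m/kg
  option L: M = 28.5 MN·m/kg
  option P: M = 26.0 MN·m/kg
  option A: M = 25.8 MN·m/kg
  option F: M = 24.9 MN·m/kg
  option C: M = 21.4 MN·m/kg
  option Z: M = 13.9 MN·m/kg
Highest index: option X.

option X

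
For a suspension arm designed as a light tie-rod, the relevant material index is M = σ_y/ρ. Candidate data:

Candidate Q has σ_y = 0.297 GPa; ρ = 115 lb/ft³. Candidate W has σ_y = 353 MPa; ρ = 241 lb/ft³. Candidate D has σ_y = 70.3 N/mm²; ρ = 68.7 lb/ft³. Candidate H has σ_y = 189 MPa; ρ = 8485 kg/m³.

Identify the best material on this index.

In SI units:
  candidate Q: σ_y = 297.0 MPa, ρ = 1842 kg/m³
  candidate W: σ_y = 353.0 MPa, ρ = 3860 kg/m³
  candidate D: σ_y = 70.30 MPa, ρ = 1100 kg/m³
  candidate H: σ_y = 189.0 MPa, ρ = 8485 kg/m³
  candidate Q: M = 161 kN·m/kg
  candidate W: M = 91.4 kN·m/kg
  candidate D: M = 63.9 kN·m/kg
  candidate H: M = 22.3 kN·m/kg
The maximum is for candidate Q.

candidate Q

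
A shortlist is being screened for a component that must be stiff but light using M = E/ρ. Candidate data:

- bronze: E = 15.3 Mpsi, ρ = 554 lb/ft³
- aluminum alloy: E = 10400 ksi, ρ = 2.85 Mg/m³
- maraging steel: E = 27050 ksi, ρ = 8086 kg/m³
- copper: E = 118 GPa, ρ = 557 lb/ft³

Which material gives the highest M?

aluminum alloy

Putting every candidate on a common basis:
  bronze: E = 105.5 GPa, ρ = 8874 kg/m³
  aluminum alloy: E = 71.71 GPa, ρ = 2850 kg/m³
  maraging steel: E = 186.5 GPa, ρ = 8086 kg/m³
  copper: E = 118.0 GPa, ρ = 8922 kg/m³
  aluminum alloy: M = 25.2 MN·m/kg
  maraging steel: M = 23.1 MN·m/kg
  copper: M = 13.2 MN·m/kg
  bronze: M = 11.9 MN·m/kg
Aluminum alloy ranks first.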